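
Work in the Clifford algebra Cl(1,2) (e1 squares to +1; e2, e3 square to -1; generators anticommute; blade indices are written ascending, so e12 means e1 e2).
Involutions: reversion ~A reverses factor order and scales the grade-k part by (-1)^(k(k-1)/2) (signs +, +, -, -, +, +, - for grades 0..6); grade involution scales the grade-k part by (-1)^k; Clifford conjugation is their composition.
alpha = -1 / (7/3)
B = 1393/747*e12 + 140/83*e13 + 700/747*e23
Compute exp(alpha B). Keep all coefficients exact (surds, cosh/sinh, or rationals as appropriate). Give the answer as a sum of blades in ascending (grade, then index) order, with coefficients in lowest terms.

B^2 term by term: the squares give (1393/747)^2*(e12)^2 + (140/83)^2*(e13)^2 + (700/747)^2*(e23)^2 = 1940449/558009*(+1) + 19600/6889*(+1) + 490000/558009*(-1) = 49/9 (each basis 2-blade squares to minus the product of its generators' squares); cross terms between blades sharing an index anticommute and cancel. So B^2 = 49/9.
B^2 = 49/9 — since the square is positive, the closed form is hyperbolic: l = 7/3, alpha*l = -1, so exp(alpha B) = cosh(-1) + (sinh(-1)/(7/3))*B = cosh(1) + (-3*sinh(1)/7)*B.
Answer: cosh(1) - 199*sinh(1)/249*e12 - 60*sinh(1)/83*e13 - 100*sinh(1)/249*e23


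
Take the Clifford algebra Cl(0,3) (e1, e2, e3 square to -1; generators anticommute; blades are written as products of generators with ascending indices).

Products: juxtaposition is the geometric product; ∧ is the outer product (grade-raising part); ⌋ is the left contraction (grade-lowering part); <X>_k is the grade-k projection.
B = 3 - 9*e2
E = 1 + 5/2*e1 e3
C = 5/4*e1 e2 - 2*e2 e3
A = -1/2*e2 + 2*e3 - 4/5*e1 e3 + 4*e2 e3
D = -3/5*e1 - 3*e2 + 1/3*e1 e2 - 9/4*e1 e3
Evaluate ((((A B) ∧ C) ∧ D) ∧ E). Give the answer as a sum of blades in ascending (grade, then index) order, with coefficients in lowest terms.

step 1: -9/2 - 3/2*e2 - 30*e3 - 12/5*e1 e3 + 30*e2 e3 - 36/5*e1 e2 e3
step 2: -45/8*e1 e2 + 9*e2 e3 - 75/2*e1 e2 e3
step 3: -27/5*e1 e2 e3
step 4: -27/5*e1 e2 e3
Answer: -27/5*e1 e2 e3


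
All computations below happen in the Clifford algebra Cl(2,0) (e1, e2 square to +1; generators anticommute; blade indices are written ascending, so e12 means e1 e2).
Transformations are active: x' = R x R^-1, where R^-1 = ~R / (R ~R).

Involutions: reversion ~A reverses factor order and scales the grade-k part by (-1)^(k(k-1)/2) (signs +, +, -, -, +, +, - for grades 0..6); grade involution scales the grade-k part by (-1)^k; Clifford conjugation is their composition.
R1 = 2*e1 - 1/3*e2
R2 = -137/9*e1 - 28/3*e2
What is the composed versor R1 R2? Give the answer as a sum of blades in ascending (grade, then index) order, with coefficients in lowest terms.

Distribute over the terms of R1 (each basis-blade product reordered to ascending indices, repeated generators contracted through their squares):
(2*e1) R2 = -274/9 - 56/3*e12
(-1/3*e2) R2 = 28/9 - 137/27*e12
Summing the partial products and collecting blades:
Answer: -82/3 - 641/27*e12


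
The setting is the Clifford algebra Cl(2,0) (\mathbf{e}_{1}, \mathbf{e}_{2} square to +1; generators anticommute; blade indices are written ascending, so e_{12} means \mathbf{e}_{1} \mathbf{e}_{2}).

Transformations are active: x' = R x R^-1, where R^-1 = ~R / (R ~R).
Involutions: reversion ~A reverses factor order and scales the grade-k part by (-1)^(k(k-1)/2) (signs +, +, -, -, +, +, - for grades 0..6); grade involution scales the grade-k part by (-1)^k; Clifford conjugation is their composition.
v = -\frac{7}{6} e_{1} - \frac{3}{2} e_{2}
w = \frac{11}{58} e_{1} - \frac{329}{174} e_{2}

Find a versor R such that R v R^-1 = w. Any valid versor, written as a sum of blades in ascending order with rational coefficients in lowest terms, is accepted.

R = v + w = -\frac{85}{87} e_{1} - \frac{295}{87} e_{2} works: the equal norms (\frac{65}{18}) guarantee its sandwich swaps v into w.
Answer: -\frac{85}{87} e_{1} - \frac{295}{87} e_{2}


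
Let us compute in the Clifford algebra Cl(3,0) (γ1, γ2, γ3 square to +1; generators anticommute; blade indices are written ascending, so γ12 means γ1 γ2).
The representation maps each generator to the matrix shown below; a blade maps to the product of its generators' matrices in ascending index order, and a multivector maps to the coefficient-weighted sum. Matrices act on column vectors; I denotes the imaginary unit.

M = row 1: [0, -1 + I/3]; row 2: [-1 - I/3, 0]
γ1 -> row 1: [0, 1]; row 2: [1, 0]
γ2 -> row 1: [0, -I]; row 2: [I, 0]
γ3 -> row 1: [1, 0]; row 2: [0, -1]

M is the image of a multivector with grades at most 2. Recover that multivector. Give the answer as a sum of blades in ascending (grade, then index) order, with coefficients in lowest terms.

Method: 1, rho(γ1), rho(γ2), rho(γ3) form a trace-orthogonal basis of the 2x2 complex matrices (tr(X Y) = 2 if X = Y, else 0), so M = m0*1 + m1*rho(γ1) + m2*rho(γ2) + m3*rho(γ3) with m0 = tr(M)/2 = 0, m1 = tr(M rho(γ1))/2 = -1, m2 = tr(M rho(γ2))/2 = -1/3, m3 = tr(M rho(γ3))/2 = 0.
Multiplying table entries, the bivector images are rho(γ12) = I*rho(γ3), rho(γ13) = -I*rho(γ2), rho(γ23) = I*rho(γ1); with real blade coefficients the real parts of m0..m3 are the coefficients of 1, γ1, γ2, γ3 and the imaginary parts give the bivectors (γ23: Im m1, γ13: -Im m2, γ12: Im m3).
Answer: -γ1 - 1/3*γ2


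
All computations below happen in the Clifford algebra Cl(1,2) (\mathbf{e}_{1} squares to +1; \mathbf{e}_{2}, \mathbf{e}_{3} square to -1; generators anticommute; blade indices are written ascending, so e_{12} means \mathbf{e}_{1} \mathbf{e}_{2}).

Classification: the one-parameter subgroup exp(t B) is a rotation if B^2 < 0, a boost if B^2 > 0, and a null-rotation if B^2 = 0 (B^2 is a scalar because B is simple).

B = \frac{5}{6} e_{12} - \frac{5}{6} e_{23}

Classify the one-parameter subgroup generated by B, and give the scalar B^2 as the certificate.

B^2 term by term: the squares give (\frac{5}{6})^2*(e_{12})^2 + (-\frac{5}{6})^2*(e_{23})^2 = \frac{25}{36}*(+1) + \frac{25}{36}*(-1) = 0 (each basis 2-blade squares to minus the product of its generators' squares); cross terms between blades sharing an index anticommute and cancel. So B^2 = 0.
Answer: null-rotation, certificate B^2 = 0. No conjugation can change B^2 = 0; the sign gives the class.


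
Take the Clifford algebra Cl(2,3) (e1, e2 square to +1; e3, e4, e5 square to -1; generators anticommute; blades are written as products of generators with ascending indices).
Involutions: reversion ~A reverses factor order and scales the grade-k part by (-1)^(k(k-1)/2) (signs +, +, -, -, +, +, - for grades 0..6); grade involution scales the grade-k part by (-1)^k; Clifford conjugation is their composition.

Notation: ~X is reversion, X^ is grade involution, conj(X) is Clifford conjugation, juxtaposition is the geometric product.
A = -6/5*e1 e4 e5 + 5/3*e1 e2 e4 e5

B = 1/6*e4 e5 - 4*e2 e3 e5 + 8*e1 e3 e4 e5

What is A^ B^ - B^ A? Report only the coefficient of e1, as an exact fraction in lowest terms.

first term: -1/5*e1 - 48/5*e3 - 5/18*e1 e2 + 40/3*e2 e3 - 20/3*e1 e3 e4 - 24/5*e1 e2 e3 e4
second term: 1/5*e1 - 48/5*e3 - 5/18*e1 e2 - 40/3*e2 e3 - 20/3*e1 e3 e4 + 24/5*e1 e2 e3 e4
Answer: -2/5


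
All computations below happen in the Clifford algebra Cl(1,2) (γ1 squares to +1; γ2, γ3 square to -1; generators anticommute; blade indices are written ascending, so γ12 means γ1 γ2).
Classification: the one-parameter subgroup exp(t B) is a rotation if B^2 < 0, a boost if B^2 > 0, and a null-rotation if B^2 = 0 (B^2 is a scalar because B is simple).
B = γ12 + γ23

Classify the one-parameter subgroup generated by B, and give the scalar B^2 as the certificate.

B^2 term by term: the squares give (1)^2*(γ12)^2 + (1)^2*(γ23)^2 = 1*(+1) + 1*(-1) = 0 (each basis 2-blade squares to minus the product of its generators' squares); cross terms between blades sharing an index anticommute and cancel. So B^2 = 0.
Answer: null-rotation, certificate B^2 = 0. The class reads off the invariant scalar 0 directly.


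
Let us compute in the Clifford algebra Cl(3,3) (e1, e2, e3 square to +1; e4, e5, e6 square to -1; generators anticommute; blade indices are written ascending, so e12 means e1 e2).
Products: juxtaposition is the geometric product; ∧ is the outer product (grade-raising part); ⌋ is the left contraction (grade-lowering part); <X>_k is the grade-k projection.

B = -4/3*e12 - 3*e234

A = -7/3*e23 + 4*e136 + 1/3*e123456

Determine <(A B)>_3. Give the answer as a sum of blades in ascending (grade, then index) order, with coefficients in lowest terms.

step 1: -7*e4 - 28/9*e13 - e156 - 16/3*e236 - 12*e1246 + 4/9*e3456
step 2: -e156 - 16/3*e236
Answer: -e156 - 16/3*e236


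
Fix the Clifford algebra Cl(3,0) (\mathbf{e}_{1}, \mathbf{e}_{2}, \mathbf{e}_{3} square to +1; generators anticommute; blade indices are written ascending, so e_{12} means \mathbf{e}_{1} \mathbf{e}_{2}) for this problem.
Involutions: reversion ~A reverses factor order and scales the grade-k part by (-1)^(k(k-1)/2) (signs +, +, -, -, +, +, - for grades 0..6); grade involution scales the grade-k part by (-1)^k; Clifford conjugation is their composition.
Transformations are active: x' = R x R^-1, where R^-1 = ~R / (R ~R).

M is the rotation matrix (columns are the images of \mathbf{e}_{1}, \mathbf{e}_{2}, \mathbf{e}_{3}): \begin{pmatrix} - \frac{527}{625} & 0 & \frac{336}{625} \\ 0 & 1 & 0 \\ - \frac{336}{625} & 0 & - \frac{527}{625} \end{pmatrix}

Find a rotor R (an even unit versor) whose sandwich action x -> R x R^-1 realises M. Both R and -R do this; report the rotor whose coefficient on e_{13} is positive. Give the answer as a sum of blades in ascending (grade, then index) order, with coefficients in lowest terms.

Method: write R = a + b12*e_{12} + b13*e_{13} + b23*e_{23} with a^2 + b12^2 + b13^2 + b23^2 = 1 (so R^-1 = ~R). Expanding the columns R e_j ~R gives tr M = 4a^2 - 1 and, from the antisymmetric part, M21 - M12 = -4a*b12, M13 - M31 = 4a*b13, M32 - M23 = -4a*b23.
Here tr M = -\frac{429}{625}, so a^2 = (1 + tr M)/4 = \frac{49}{625} and a = ±\frac{7}{25}. Taking a = \frac{7}{25}: M21 - M12 = 0, M13 - M31 = \frac{672}{625}, M32 - M23 = 0, giving b12 = 0, b13 = \frac{24}{25}, b23 = 0, i.e. R = \frac{7}{25} + \frac{24}{25} e_{13}.
Its e_{13} coefficient is already positive.
Answer: \frac{7}{25} + \frac{24}{25} e_{13}. Recall the cover is two-to-one: with M of trace -\frac{429}{625}, both preimages act alike, and the stated e_{13} sign chooses the sheet.


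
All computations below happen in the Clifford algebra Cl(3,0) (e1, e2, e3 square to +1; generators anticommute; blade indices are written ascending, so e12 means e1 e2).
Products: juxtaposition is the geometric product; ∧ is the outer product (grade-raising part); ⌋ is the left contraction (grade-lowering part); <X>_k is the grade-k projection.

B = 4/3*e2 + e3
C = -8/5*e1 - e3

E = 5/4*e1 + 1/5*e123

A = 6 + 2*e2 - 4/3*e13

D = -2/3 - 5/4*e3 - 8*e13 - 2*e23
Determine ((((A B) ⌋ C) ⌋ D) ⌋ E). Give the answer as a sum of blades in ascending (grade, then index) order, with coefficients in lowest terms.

step 1: 8/3 - 4/3*e1 + 8*e2 + 6*e3 + 2*e23 + 16/9*e123
step 2: -58/15 - 64/15*e1 - 8/3*e3
step 3: 266/45 - 64/3*e1 - 16/3*e2 + 1169/30*e3 + 464/15*e13 + 116/15*e23
step 4: -80/3 + 2629/450*e1 + 464/75*e2 + 1169/150*e12 + 16/15*e13 - 64/15*e23 + 266/225*e123
Answer: -80/3 + 2629/450*e1 + 464/75*e2 + 1169/150*e12 + 16/15*e13 - 64/15*e23 + 266/225*e123


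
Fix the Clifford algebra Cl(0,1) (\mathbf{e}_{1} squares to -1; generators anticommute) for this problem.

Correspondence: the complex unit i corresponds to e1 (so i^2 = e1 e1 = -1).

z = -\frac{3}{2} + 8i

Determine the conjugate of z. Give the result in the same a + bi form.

In blades: z = -\frac{3}{2} + 8 e_{1}.
Conjugation here is Clifford conjugation: the scalar is fixed and the grade-1 and grade-2 blades all flip sign, giving -\frac{3}{2} - 8 e_{1}; translating back:
Answer: -\frac{3}{2} - 8i


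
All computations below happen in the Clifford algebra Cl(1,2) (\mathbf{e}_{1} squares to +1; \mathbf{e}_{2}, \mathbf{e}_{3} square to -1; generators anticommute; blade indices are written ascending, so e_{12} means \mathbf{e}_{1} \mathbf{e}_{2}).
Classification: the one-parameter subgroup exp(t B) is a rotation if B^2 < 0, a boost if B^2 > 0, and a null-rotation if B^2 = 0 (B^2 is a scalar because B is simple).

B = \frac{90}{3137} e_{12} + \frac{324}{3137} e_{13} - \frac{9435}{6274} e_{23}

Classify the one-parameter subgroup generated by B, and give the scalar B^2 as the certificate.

B^2 term by term: the squares give (\frac{90}{3137})^2*(e_{12})^2 + (\frac{324}{3137})^2*(e_{13})^2 + (-\frac{9435}{6274})^2*(e_{23})^2 = \frac{8100}{9840769}*(+1) + \frac{104976}{9840769}*(+1) + \frac{89019225}{39363076}*(-1) = -\frac{9}{4} (each basis 2-blade squares to minus the product of its generators' squares); cross terms between blades sharing an index anticommute and cancel. So B^2 = -\frac{9}{4}.
Answer: rotation, certificate B^2 = -\frac{9}{4}. Key observation: B^2 = -\frac{9}{4} is a conjugation invariant, so its sign decides the class regardless of the surface form of B.


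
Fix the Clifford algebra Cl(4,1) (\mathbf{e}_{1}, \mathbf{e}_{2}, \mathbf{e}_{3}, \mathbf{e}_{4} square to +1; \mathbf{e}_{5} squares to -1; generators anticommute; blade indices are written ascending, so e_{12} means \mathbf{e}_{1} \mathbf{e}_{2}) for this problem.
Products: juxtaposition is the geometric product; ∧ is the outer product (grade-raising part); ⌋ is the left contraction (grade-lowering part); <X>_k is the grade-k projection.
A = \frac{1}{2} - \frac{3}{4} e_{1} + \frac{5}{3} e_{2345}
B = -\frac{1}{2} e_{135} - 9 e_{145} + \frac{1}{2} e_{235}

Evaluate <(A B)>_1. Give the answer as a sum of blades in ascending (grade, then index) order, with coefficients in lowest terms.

step 1: \frac{5}{6} e_{4} + \frac{3}{8} e_{35} + \frac{27}{4} e_{45} - 15 e_{123} + \frac{5}{6} e_{124} - \frac{1}{4} e_{135} - \frac{9}{2} e_{145} + \frac{1}{4} e_{235} - \frac{3}{8} e_{1235}
step 2: \frac{5}{6} e_{4}
Answer: \frac{5}{6} e_{4}


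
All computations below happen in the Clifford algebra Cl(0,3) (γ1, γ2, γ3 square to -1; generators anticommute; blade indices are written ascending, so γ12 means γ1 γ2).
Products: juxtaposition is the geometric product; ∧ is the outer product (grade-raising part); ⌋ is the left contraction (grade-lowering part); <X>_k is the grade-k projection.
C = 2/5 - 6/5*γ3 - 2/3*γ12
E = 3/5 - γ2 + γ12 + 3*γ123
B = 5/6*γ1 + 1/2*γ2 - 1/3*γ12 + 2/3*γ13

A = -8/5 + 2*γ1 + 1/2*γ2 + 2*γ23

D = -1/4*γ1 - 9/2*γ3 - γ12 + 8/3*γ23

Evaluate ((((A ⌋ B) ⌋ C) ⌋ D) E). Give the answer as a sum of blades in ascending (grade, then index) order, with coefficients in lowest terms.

step 1: -23/12 - 3/2*γ1 - 2/15*γ2 - 4/3*γ3 + 8/15*γ12 - 16/15*γ13
step 2: -181/90 + 4/45*γ1 - γ2 + 23/10*γ3 + 23/18*γ12
step 3: 233/20 + 541/360*γ1 + 56/9*γ2 + 703/60*γ3 + 181/90*γ12 - 724/135*γ23
step 4: 10081/900 + 45403/1800*γ1 - 3391/360*γ2 + 17171/2700*γ3 - 42833/1800*γ12 + 1796/135*γ13 + 7183/1800*γ23 + 140/3*γ123
Answer: 10081/900 + 45403/1800*γ1 - 3391/360*γ2 + 17171/2700*γ3 - 42833/1800*γ12 + 1796/135*γ13 + 7183/1800*γ23 + 140/3*γ123


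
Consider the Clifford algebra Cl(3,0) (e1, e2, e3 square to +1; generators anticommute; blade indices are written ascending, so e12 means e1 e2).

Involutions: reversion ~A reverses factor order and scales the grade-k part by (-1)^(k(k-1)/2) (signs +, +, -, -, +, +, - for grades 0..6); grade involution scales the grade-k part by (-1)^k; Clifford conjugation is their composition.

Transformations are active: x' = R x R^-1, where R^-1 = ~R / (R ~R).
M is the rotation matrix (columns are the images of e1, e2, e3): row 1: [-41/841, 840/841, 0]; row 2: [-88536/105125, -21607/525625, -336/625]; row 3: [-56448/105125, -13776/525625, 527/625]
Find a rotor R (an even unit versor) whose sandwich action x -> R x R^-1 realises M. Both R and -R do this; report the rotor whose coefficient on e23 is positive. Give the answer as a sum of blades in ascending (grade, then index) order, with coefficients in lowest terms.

Method: write R = a + b12*e12 + b13*e13 + b23*e23 with a^2 + b12^2 + b13^2 + b23^2 = 1 (so R^-1 = ~R). Expanding the columns R e_j ~R gives tr M = 4a^2 - 1 and, from the antisymmetric part, M21 - M12 = -4a*b12, M13 - M31 = 4a*b13, M32 - M23 = -4a*b23.
Here tr M = 15839/21025, so a^2 = (1 + tr M)/4 = 9216/21025 and a = ±96/145. Taking a = 96/145: M21 - M12 = -193536/105125, M13 - M31 = 56448/105125, M32 - M23 = 10752/21025, giving b12 = 504/725, b13 = 147/725, b23 = -28/145, i.e. R = 96/145 + 504/725*e12 + 147/725*e13 - 28/145*e23.
Its e23 coefficient is negative, so report the other preimage -R.
Answer: -96/145 - 504/725*e12 - 147/725*e13 + 28/145*e23. Note: both R and -R realise this M (trace 15839/21025); the covering map identifies them, and the e23-coefficient sign is the tie-breaker.


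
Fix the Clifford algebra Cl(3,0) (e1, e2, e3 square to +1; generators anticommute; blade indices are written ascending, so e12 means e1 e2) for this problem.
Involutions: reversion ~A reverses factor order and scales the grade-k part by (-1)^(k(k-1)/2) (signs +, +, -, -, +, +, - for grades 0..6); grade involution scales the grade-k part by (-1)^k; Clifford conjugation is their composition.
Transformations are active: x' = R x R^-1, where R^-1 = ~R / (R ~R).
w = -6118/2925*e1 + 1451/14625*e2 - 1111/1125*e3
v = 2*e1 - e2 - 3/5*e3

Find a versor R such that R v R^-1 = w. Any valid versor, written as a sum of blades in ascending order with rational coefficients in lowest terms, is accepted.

Sketch: the shared square 134/25 makes R = v + w = -268/2925*e1 - 13174/14625*e2 - 1786/1125*e3 the natural versor; its sandwich fixes that direction, negates (v - w)/2, and sends v to w.
Answer: -268/2925*e1 - 13174/14625*e2 - 1786/1125*e3


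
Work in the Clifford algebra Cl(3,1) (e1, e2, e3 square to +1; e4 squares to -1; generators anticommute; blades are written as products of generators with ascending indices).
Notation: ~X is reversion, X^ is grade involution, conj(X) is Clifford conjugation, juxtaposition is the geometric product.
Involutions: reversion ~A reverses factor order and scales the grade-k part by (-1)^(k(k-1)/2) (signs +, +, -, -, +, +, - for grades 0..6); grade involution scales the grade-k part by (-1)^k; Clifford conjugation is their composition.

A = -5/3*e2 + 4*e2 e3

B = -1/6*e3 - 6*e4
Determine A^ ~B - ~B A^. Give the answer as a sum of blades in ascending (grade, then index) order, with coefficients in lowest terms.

first term: -2/3*e2 - 5/18*e2 e3 - 10*e2 e4 - 24*e2 e3 e4
second term: 2/3*e2 + 5/18*e2 e3 + 10*e2 e4 - 24*e2 e3 e4
Answer: -4/3*e2 - 5/9*e2 e3 - 20*e2 e4


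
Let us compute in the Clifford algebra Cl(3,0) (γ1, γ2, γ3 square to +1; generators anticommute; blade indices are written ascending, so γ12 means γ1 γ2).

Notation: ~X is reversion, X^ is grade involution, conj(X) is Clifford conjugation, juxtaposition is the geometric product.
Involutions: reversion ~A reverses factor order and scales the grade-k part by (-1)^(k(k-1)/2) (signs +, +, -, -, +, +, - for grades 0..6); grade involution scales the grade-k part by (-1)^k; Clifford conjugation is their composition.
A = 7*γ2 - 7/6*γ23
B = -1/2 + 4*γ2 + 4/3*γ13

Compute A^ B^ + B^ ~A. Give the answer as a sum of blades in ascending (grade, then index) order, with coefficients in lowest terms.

first term: 28 + 7/2*γ2 - 14/3*γ3 - 14/9*γ12 + 7/12*γ23 + 28/3*γ123
second term: -28 - 7/2*γ2 - 14/3*γ3 - 14/9*γ12 - 7/12*γ23 - 28/3*γ123
Answer: -28/3*γ3 - 28/9*γ12


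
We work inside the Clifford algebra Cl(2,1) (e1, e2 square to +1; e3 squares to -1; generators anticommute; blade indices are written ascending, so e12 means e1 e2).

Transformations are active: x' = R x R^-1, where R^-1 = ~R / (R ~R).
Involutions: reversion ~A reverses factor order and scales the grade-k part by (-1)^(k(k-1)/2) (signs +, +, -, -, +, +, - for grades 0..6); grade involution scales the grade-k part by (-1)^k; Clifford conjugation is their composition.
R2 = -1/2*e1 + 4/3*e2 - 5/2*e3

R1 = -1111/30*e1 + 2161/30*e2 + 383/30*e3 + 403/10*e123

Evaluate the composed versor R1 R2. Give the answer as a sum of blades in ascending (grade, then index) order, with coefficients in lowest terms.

Distribute over the terms of R2 (each basis-blade product reordered to ascending indices, repeated generators contracted through their squares):
R1 (-1/2*e1) = 1111/60 + 2161/60*e12 + 383/60*e13 - 403/20*e23
R1 (4/3*e2) = 4322/45 - 2222/45*e12 - 806/15*e13 - 766/45*e23
R1 (-5/2*e3) = 383/12 + 403/4*e12 + 1111/12*e13 - 2161/12*e23
Summing the partial products and collecting blades:
Answer: 13183/90 + 1573/18*e12 + 1357/30*e13 - 19553/90*e23


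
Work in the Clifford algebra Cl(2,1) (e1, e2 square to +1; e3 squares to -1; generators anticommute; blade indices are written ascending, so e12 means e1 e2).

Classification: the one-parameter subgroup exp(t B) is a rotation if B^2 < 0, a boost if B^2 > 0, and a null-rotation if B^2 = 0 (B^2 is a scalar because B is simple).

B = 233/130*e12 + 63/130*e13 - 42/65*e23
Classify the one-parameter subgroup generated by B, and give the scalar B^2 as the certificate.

B^2 term by term: the squares give (233/130)^2*(e12)^2 + (63/130)^2*(e13)^2 + (-42/65)^2*(e23)^2 = 54289/16900*(-1) + 3969/16900*(+1) + 1764/4225*(+1) = -64/25 (each basis 2-blade squares to minus the product of its generators' squares); cross terms between blades sharing an index anticommute and cancel. So B^2 = -64/25.
Answer: rotation, certificate B^2 = -64/25. Check the certificate: B^2 = -64/25, and that sign is decisive whatever form B takes.


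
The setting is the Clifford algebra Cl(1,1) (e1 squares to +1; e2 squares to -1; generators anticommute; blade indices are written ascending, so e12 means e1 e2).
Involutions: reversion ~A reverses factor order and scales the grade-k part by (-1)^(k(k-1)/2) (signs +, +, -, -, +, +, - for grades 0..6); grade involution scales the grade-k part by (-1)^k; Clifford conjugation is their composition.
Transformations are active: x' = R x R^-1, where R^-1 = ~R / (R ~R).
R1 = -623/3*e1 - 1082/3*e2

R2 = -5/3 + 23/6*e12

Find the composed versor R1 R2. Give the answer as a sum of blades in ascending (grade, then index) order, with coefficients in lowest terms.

Distribute over the terms of R1 (each basis-blade product reordered to ascending indices, repeated generators contracted through their squares):
(-623/3*e1) R2 = 3115/9*e1 - 14329/18*e2
(-1082/3*e2) R2 = -12443/9*e1 + 5410/9*e2
Summing the partial products and collecting blades:
Answer: -9328/9*e1 - 3509/18*e2


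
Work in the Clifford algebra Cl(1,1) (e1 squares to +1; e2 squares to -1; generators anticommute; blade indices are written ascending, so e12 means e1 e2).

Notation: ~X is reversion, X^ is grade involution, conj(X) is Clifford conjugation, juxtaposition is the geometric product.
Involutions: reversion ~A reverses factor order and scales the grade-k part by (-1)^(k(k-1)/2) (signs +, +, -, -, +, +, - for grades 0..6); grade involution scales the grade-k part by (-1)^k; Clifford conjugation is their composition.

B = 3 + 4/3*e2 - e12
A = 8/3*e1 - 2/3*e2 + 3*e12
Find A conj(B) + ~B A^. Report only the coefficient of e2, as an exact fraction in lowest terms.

first term: 19/9 + 34/3*e1 + 2/3*e2 + 49/9*e12
second term: 19/9 - 14/3*e1 + 14/3*e2 + 113/9*e12
Answer: 16/3


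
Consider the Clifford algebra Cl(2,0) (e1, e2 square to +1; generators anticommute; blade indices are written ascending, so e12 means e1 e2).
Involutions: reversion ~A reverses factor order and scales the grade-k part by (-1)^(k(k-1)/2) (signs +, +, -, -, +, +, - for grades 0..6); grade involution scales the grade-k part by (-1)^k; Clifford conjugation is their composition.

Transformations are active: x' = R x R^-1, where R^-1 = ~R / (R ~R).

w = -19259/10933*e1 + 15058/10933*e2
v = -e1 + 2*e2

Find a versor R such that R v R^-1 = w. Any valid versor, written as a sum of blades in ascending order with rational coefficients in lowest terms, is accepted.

Take R = v + w = -30192/10933*e1 + 36924/10933*e2. Because q(v) = q(w) = 5, conjugation by R sends v exactly to w.
Answer: -30192/10933*e1 + 36924/10933*e2


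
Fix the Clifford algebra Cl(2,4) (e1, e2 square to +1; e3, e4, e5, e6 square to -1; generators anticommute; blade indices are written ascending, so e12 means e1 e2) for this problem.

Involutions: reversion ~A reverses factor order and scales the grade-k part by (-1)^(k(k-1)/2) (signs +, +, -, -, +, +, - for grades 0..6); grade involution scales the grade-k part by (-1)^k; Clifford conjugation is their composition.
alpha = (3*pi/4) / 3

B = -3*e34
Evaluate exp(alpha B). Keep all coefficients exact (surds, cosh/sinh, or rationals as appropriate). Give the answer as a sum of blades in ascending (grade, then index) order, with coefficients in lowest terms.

B^2 = (-3)^2*(e34)^2 = 9*(-1) = -9 (a basis 2-blade squares to minus the product of its generators' squares).
B^2 = -9 — circular case — the even/odd split gives cos and sin: l = 3, alpha*l = 3*pi/4, so exp(alpha B) = cos(3*pi/4) + (sin(3*pi/4)/3)*B = -sqrt(2)/2 + (sqrt(2)/6)*B.
Answer: -sqrt(2)/2 - sqrt(2)/2*e34


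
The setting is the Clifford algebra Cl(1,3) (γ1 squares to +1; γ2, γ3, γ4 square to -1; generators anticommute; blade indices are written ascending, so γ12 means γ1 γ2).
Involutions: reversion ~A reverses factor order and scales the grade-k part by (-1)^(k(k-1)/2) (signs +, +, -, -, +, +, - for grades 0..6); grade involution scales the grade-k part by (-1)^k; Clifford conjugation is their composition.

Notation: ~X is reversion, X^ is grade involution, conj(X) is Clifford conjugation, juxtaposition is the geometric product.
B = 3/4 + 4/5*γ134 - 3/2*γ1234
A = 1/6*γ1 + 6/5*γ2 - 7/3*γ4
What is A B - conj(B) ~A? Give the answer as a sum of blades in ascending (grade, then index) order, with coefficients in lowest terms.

first term: 1/8*γ1 + 9/10*γ2 - 7/4*γ4 + 28/15*γ13 + 2/15*γ34 + 7/2*γ123 - 9/5*γ134 - 1/4*γ234 - 24/25*γ1234
second term: 1/8*γ1 + 9/10*γ2 - 7/4*γ4 + 28/15*γ13 + 2/15*γ34 - 7/2*γ123 + 9/5*γ134 + 1/4*γ234 + 24/25*γ1234
Answer: 7*γ123 - 18/5*γ134 - 1/2*γ234 - 48/25*γ1234


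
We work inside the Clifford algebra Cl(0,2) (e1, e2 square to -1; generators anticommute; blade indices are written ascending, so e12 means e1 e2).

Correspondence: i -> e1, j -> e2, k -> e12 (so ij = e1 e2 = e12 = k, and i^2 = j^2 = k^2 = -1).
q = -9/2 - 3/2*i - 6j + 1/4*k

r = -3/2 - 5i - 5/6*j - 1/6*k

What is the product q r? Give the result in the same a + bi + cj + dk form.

In blades: q = -9/2 - 3/2*e1 - 6*e2 + 1/4*e12, r = -3/2 - 5*e1 - 5/6*e2 - 1/6*e12.
Distribute q over r term by term (generator squares from the signature, products reordered to ascending indices): (-9/2)*r = 27/4 + 45/2*e1 + 15/4*e2 + 3/4*e12; (-3/2*e1)*r = -15/2 + 9/4*e1 - 1/4*e2 + 5/4*e12; (-6*e2)*r = -5 + e1 + 9*e2 - 30*e12; (1/4*e12)*r = 1/24 + 5/24*e1 - 5/4*e2 - 3/8*e12.
Sum: -137/24 + 623/24*e1 + 45/4*e2 - 227/8*e12; translating back through the correspondence:
Answer: -137/24 + 623/24*i + 45/4*j - 227/8*k


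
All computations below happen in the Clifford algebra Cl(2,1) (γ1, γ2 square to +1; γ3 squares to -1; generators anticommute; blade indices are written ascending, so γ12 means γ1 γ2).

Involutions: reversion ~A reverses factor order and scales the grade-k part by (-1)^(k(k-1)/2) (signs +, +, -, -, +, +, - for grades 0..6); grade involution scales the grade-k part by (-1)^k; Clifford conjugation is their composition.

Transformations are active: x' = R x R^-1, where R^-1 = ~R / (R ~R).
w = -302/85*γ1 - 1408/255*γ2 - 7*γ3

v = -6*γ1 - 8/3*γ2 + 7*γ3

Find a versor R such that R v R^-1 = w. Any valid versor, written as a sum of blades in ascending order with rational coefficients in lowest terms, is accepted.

Construction: equal norms (both -53/9) license R = v + w = -812/85*γ1 - 696/85*γ2 — nothing changes along that direction, while (v - w)/2 changes sign, so v maps onto w.
Answer: -812/85*γ1 - 696/85*γ2


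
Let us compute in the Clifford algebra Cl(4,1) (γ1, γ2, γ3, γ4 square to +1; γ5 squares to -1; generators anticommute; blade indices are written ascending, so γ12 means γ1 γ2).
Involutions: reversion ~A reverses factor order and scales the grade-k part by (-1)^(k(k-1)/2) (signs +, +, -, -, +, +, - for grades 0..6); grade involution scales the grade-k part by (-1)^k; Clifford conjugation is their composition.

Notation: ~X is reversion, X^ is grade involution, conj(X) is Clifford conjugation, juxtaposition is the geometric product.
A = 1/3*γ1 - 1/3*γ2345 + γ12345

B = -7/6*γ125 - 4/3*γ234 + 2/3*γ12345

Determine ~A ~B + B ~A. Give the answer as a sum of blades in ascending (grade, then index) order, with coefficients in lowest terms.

first term: -2/3 + 2/9*γ1 - 4/9*γ5 + 4/3*γ15 + 7/18*γ25 + 7/6*γ34 - 7/18*γ134 + 4/9*γ1234 + 2/9*γ2345
second term: -2/3 + 2/9*γ1 - 4/9*γ5 - 4/3*γ15 - 7/18*γ25 - 7/6*γ34 + 7/18*γ134 + 4/9*γ1234 + 2/9*γ2345
Answer: -4/3 + 4/9*γ1 - 8/9*γ5 + 8/9*γ1234 + 4/9*γ2345


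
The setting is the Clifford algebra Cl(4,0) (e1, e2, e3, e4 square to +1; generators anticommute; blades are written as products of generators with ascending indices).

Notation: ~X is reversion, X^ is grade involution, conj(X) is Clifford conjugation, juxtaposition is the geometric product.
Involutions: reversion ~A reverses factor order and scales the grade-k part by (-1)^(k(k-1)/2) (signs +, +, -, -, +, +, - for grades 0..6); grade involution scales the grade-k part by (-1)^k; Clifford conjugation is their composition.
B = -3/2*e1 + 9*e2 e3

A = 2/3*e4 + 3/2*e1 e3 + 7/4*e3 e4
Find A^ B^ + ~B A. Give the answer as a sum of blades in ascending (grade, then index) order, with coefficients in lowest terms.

first term: -9/4*e3 - 27/2*e1 e2 + e1 e4 - 63/4*e2 e4 + 21/8*e1 e3 e4 - 6*e2 e3 e4
second term: -9/4*e3 - 27/2*e1 e2 - e1 e4 - 63/4*e2 e4 - 21/8*e1 e3 e4 - 6*e2 e3 e4
Answer: -9/2*e3 - 27*e1 e2 - 63/2*e2 e4 - 12*e2 e3 e4


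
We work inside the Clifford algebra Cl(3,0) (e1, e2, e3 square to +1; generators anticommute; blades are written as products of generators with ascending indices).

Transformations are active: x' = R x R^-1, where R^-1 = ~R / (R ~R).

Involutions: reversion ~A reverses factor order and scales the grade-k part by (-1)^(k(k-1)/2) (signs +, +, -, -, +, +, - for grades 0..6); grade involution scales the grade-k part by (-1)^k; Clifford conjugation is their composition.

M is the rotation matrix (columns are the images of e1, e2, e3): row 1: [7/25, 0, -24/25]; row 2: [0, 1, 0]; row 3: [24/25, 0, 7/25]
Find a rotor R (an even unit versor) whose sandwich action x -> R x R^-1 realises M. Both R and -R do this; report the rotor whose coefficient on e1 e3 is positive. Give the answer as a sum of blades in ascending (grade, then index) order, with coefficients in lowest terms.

Method: write R = a + b12*e1 e2 + b13*e1 e3 + b23*e2 e3 with a^2 + b12^2 + b13^2 + b23^2 = 1 (so R^-1 = ~R). Expanding the columns R e_j ~R gives tr M = 4a^2 - 1 and, from the antisymmetric part, M21 - M12 = -4a*b12, M13 - M31 = 4a*b13, M32 - M23 = -4a*b23.
Here tr M = 39/25, so a^2 = (1 + tr M)/4 = 16/25 and a = ±4/5. Taking a = 4/5: M21 - M12 = 0, M13 - M31 = -48/25, M32 - M23 = 0, giving b12 = 0, b13 = -3/5, b23 = 0, i.e. R = 4/5 - 3/5*e1 e3.
Its e1 e3 coefficient is negative, so report the other preimage -R.
Answer: -4/5 + 3/5*e1 e3. Why the constraint matters: R and -R act identically through the sandwich — M has trace 39/25 either way — so only the sign condition on e1 e3 picks one of the two preimages.


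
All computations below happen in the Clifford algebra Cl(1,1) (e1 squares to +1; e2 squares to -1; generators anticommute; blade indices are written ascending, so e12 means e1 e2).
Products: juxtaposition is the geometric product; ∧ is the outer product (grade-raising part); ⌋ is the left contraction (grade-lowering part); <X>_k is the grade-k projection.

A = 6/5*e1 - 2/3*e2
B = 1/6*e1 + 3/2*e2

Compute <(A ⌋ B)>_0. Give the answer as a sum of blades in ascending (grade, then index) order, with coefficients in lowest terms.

step 1: 6/5
step 2: 6/5
Answer: 6/5


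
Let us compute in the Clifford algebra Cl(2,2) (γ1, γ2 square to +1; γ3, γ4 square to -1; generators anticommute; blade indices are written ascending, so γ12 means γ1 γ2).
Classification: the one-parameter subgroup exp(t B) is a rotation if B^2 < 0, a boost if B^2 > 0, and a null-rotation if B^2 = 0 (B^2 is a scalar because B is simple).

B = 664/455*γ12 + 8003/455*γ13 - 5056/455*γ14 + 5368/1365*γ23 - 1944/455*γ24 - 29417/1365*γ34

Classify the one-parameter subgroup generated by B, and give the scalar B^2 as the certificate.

B^2 term by term: the squares give (664/455)^2*(γ12)^2 + (8003/455)^2*(γ13)^2 + (-5056/455)^2*(γ14)^2 + (5368/1365)^2*(γ23)^2 + (-1944/455)^2*(γ24)^2 + (-29417/1365)^2*(γ34)^2 = 440896/207025*(-1) + 64048009/207025*(+1) + 25563136/207025*(+1) + 28815424/1863225*(+1) + 3779136/207025*(+1) + 865359889/1863225*(-1) = 0 (each basis 2-blade squares to minus the product of its generators' squares); cross terms between blades sharing an index anticommute and cancel; the commuting (index-disjoint) pairs give grade-4 terms 2*c*c'*(blade product), which cancel blade by blade — γ1234: -39065776/621075 + 31115664/207025 - 54281216/621075 = 0 — confirming B is simple. So B^2 = 0.
Answer: null-rotation, certificate B^2 = 0. Key observation: B^2 = 0 is a conjugation invariant, so its sign decides the class regardless of the surface form of B.


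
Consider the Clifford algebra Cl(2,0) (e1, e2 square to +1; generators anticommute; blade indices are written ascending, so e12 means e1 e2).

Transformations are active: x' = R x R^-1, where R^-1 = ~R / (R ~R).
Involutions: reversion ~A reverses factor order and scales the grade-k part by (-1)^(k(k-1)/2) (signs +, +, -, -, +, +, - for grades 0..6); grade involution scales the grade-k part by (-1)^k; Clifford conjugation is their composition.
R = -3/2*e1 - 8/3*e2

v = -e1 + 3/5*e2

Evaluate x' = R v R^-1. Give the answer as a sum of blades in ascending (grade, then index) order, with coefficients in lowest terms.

~R = -3/2*e1 - 8/3*e2, and R ~R = 337/36, so R^-1 = ~R / (337/36).
R v = -1/10 - 107/30*e12
Answer: 1739/1685*e1 - 183/337*e2


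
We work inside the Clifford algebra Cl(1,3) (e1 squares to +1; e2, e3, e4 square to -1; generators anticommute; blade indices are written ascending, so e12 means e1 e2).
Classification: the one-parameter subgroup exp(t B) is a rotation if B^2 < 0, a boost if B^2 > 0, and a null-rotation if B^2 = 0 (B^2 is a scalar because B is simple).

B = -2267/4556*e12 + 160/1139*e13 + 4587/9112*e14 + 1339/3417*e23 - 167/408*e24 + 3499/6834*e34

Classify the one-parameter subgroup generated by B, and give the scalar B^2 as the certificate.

B^2 term by term: the squares give (-2267/4556)^2*(e12)^2 + (160/1139)^2*(e13)^2 + (4587/9112)^2*(e14)^2 + (1339/3417)^2*(e23)^2 + (-167/408)^2*(e24)^2 + (3499/6834)^2*(e34)^2 = 5139289/20757136*(+1) + 25600/1297321*(+1) + 21040569/83028544*(+1) + 1792921/11675889*(-1) + 27889/166464*(-1) + 12243001/46703556*(-1) = -1/16 (each basis 2-blade squares to minus the product of its generators' squares); cross terms between blades sharing an index anticommute and cancel; the commuting (index-disjoint) pairs give grade-4 terms 2*c*c'*(blade product), which cancel blade by blade — e1234: -7932233/15567852 + 6680/58089 + 2047331/5189284 = 0 — confirming B is simple. So B^2 = -1/16.
Answer: rotation, certificate B^2 = -1/16. Because -1/16 is invariant under every versor sandwich, the classification follows from its sign alone.


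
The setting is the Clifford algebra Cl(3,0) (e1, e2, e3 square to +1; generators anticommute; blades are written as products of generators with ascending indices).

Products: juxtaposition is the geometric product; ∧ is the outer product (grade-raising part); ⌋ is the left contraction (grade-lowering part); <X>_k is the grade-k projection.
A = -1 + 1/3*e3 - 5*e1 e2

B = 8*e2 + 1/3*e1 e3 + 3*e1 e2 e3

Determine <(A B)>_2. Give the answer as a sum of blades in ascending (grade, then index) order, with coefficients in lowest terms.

step 1: -361/9*e1 - 8*e2 + 15*e3 + e1 e2 - 1/3*e1 e3 - e2 e3 - 3*e1 e2 e3
step 2: e1 e2 - 1/3*e1 e3 - e2 e3
Answer: e1 e2 - 1/3*e1 e3 - e2 e3


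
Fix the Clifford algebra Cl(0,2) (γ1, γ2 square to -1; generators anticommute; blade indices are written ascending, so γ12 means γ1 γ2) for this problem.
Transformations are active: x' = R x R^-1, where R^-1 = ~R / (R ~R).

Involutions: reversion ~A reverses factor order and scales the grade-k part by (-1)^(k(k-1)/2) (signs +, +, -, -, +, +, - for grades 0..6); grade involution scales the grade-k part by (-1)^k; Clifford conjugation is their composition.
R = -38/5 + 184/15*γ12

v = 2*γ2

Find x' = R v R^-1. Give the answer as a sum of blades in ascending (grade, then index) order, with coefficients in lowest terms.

~R = -38/5 - 184/15*γ12, and R ~R = 46852/225, so R^-1 = ~R / (46852/225).
R v = -368/15*γ1 - 76/5*γ2
Answer: 20976/11713*γ1 - 10430/11713*γ2


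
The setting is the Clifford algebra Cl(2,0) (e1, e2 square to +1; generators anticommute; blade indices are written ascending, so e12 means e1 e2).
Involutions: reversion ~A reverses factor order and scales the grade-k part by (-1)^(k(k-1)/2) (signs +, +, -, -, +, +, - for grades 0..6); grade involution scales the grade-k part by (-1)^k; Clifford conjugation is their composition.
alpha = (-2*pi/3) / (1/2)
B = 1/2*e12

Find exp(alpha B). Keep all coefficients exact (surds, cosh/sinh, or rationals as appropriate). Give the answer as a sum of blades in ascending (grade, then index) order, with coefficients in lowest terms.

B^2 = (1/2)^2*(e12)^2 = 1/4*(-1) = -1/4 (a basis 2-blade squares to minus the product of its generators' squares).
B^2 = -1/4 — B^2 < 0, so the exponential closes trigonometrically: l = 1/2, alpha*l = -2*pi/3, so exp(alpha B) = cos(-2*pi/3) + (sin(-2*pi/3)/(1/2))*B = -1/2 + (-sqrt(3))*B.
Answer: -1/2 - sqrt(3)/2*e12


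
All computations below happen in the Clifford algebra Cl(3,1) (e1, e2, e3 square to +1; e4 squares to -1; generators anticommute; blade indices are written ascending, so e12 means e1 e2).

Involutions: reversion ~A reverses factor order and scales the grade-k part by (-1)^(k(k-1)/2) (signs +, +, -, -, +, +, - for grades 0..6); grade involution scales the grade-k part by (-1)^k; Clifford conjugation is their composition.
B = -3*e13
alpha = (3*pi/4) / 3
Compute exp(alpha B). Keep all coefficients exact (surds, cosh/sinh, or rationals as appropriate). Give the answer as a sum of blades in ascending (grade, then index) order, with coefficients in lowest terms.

B^2 = (-3)^2*(e13)^2 = 9*(-1) = -9 (a basis 2-blade squares to minus the product of its generators' squares).
B^2 = -9 — B^2 < 0, so the exponential closes trigonometrically: l = 3, alpha*l = 3*pi/4, so exp(alpha B) = cos(3*pi/4) + (sin(3*pi/4)/3)*B = -sqrt(2)/2 + (sqrt(2)/6)*B.
Answer: -sqrt(2)/2 - sqrt(2)/2*e13


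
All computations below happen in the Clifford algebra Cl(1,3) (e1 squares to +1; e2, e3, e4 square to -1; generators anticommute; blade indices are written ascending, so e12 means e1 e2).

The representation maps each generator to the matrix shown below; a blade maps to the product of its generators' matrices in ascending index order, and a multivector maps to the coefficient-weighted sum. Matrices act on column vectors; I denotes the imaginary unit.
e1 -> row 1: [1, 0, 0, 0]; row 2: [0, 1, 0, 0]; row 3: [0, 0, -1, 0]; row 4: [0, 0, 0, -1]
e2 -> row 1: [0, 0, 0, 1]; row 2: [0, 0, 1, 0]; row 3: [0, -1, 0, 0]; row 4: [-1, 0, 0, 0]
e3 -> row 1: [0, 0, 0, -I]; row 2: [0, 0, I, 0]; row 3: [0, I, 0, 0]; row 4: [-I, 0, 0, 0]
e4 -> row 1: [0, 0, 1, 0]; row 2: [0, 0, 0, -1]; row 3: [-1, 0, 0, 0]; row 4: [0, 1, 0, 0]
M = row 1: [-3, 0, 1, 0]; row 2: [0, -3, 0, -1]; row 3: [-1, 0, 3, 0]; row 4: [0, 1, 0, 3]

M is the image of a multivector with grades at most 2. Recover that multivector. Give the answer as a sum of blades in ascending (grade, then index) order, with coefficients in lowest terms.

Method: the blade images are trace-orthogonal — tr(rho(e_A) rho(e_B)^-1) = 4 if A = B and 0 otherwise — and rho(e_A)^-1 = (e_A)^2 * rho(e_A) with (e_A)^2 = +1 or -1, so the coefficient of e_A in the preimage is (e_A)^2 * tr(M rho(e_A))/4.
Nonzero projections over blades of grade <= 2: e1: (e1)^2 = +1, tr(M rho(e1)) = -12, coefficient -3; e4: (e4)^2 = -1, tr(M rho(e4)) = -4, coefficient 1. Every other blade of grade <= 2 projects to 0.
Answer: -3*e1 + e4
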